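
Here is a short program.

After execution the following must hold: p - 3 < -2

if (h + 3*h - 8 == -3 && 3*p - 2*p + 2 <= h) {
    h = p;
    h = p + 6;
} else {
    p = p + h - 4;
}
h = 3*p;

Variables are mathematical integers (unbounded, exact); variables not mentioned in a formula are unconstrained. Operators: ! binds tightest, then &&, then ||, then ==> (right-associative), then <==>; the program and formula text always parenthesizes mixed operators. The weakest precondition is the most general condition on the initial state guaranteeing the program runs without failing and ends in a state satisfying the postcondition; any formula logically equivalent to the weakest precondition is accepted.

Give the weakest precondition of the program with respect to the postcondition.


Working backward. After the program, the postcondition p - 3 < -2 must hold; in canonical form it is p < 1.
Before h := 3*p: p < 1
Then branch requires p < 1; else branch requires h + p < 5.
Before the if: ((4*h == 5 && p <= h - 2) ==> p < 1) && ((!(4*h == 5 && p <= h - 2)) ==> h + p < 5)
Answer: WP = ((4*h == 5 && p <= h - 2) ==> p < 1) && ((!(4*h == 5 && p <= h - 2)) ==> h + p < 5)


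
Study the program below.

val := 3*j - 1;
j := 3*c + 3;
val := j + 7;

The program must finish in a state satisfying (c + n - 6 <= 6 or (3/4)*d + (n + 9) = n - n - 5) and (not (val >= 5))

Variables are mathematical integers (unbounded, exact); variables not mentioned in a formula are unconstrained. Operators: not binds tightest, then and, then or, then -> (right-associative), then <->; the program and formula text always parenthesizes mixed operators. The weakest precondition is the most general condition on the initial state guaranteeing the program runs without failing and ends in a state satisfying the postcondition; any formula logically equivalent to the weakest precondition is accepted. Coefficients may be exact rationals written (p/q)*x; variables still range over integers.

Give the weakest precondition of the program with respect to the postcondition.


Working backward. After the program, the postcondition (c + n - 6 <= 6 or (3/4)*d + (n + 9) = n - n - 5) and (not (val >= 5)) must hold; in canonical form it is (c + n <= 12 or (3/4)*d + n = -14) and (not (val >= 5)).
Before val := j + 7: (c + n <= 12 or (3/4)*d + n = -14) and (not (j >= -2))
Before j := 3*c + 3: (c + n <= 12 or (3/4)*d + n = -14) and (not (3*c >= -5))
Before val := 3*j - 1: (c + n <= 12 or (3/4)*d + n = -14) and (not (3*c >= -5))
Answer: WP = (c + n <= 12 or (3/4)*d + n = -14) and (not (3*c >= -5))


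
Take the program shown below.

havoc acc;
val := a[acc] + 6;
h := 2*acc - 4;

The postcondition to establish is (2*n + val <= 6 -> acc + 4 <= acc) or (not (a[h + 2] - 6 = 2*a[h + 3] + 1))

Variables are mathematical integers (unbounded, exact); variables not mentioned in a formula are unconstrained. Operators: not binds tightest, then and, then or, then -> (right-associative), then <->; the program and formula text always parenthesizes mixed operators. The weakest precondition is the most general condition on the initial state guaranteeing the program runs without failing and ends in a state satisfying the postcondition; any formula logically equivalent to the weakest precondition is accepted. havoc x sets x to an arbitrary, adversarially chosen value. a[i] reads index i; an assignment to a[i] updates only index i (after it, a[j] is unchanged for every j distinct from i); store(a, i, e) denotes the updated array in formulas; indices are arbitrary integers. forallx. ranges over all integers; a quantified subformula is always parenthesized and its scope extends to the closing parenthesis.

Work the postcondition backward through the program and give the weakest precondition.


Working backward. After the program, the postcondition (2*n + val <= 6 -> acc + 4 <= acc) or (not (a[h + 2] - 6 = 2*a[h + 3] + 1)) must hold; in canonical form it is (not (2*n + val <= 6)) or (not (a[h + 2] = 2*a[h + 3] + 7)).
Before h := 2*acc - 4: (not (2*n + val <= 6)) or (not (a[2*acc - 2] = 2*a[2*acc - 1] + 7))
Before val := a[acc] + 6: (not (a[acc] + 2*n <= 0)) or (not (a[2*acc - 2] = 2*a[2*acc - 1] + 7))
Before havoc acc: forall acc_1. ((not (a[acc_1] + 2*n <= 0)) or (not (a[2*acc_1 - 2] = 2*a[2*acc_1 - 1] + 7)))
Answer: WP = forall acc_1. ((not (a[acc_1] + 2*n <= 0)) or (not (a[2*acc_1 - 2] = 2*a[2*acc_1 - 1] + 7)))


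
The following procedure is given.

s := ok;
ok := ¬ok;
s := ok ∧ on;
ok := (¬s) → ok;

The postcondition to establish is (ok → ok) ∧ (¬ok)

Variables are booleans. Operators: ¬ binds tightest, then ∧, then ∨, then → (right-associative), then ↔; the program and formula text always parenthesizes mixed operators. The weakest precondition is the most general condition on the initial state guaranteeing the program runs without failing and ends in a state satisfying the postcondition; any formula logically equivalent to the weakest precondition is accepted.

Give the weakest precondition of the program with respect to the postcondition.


Working backward. After the program, the postcondition (ok → ok) ∧ (¬ok) must hold; in canonical form it is ¬ok.
Before ok := (¬s) → ok: ¬((¬s) → ok)
Before s := ok ∧ on: ¬((¬(ok ∧ on)) → ok)
Before ok := ¬ok: ¬((¬((¬ok) ∧ on)) → (¬ok))
Before s := ok: ¬((¬((¬ok) ∧ on)) → (¬ok))
Answer: WP = ¬((¬((¬ok) ∧ on)) → (¬ok))


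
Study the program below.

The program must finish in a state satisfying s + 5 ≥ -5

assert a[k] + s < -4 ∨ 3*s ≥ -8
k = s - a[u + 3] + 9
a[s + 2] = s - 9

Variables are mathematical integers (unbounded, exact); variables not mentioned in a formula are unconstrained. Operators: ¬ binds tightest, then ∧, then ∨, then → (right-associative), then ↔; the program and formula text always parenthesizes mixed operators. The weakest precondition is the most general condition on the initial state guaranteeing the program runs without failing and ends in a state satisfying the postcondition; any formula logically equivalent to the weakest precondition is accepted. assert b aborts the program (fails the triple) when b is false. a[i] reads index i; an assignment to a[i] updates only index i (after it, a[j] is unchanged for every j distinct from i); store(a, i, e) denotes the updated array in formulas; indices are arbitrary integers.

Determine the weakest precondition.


Working backward. After the program, the postcondition s + 5 ≥ -5 must hold; in canonical form it is s ≥ -10.
Before a[s + 2] := s - 9: s ≥ -10
Before k := s - a[u + 3] + 9: s ≥ -10
Before assert a[k] + s < -4 ∨ 3*s ≥ -8: (a[k] + s < -4 ∨ 3*s ≥ -8) ∧ s ≥ -10
Answer: WP = (a[k] + s < -4 ∨ 3*s ≥ -8) ∧ s ≥ -10


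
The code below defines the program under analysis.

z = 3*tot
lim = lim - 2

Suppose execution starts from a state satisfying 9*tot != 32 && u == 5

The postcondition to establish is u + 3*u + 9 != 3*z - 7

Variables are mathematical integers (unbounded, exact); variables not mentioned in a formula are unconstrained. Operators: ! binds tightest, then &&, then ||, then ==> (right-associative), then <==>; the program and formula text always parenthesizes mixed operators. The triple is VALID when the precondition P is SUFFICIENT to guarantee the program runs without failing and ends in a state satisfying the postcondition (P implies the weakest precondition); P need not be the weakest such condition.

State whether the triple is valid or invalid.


Working backward. After the program, the postcondition u + 3*u + 9 != 3*z - 7 must hold; in canonical form it is 4*u != 3*z - 16.
Before lim := lim - 2: 4*u != 3*z - 16
Before z := 3*tot: 4*u != 9*tot - 16
The weakest precondition is 4*u != 9*tot - 16.
Check whether 9*tot != 32 && u == 5 implies it.
Countermodel: at the initial state tot = 4, u = 5, the precondition holds but the weakest precondition fails.
Answer: invalid


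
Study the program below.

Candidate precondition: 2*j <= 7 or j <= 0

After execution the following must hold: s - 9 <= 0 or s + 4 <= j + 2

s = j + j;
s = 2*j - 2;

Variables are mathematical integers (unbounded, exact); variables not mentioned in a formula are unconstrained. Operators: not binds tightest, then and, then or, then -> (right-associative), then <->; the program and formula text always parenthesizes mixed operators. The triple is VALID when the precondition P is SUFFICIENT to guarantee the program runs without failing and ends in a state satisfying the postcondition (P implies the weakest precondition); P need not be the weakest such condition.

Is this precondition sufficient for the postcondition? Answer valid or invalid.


Working backward. After the program, the postcondition s - 9 <= 0 or s + 4 <= j + 2 must hold; in canonical form it is s <= 9 or s <= j - 2.
Before s := 2*j - 2: 2*j <= 11 or j <= 0
Before s := j + j: 2*j <= 11 or j <= 0
The weakest precondition is 2*j <= 11 or j <= 0.
Check whether 2*j <= 7 or j <= 0 implies it.
Every state satisfying the precondition satisfies the weakest precondition: the implication holds.
Answer: valid


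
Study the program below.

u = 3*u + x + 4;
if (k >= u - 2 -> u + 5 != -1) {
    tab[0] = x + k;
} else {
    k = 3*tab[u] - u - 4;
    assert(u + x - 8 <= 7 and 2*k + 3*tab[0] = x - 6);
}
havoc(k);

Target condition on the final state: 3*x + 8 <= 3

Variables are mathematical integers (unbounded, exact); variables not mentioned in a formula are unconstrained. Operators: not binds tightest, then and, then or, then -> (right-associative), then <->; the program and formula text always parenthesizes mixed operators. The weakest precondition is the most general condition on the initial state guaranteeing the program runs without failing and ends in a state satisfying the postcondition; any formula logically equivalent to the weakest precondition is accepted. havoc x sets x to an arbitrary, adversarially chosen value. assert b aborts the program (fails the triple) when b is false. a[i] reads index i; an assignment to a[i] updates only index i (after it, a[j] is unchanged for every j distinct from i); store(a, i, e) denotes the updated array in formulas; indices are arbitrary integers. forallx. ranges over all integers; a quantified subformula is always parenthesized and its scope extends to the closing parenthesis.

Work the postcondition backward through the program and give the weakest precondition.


Working backward. After the program, the postcondition 3*x + 8 <= 3 must hold; in canonical form it is 3*x <= -5.
Before havoc k: 3*x <= -5
Then branch requires 3*x <= -5; else branch requires u + x <= 15 and 3*tab[0] + 6*tab[u] = 2*u + x + 2 and 3*x <= -5.
Before the if: ((k >= u - 2 -> u != -6) -> 3*x <= -5) and ((not (k >= u - 2 -> u != -6)) -> (u + x <= 15 and 3*tab[0] + 6*tab[u] = 2*u + x + 2 and 3*x <= -5))
Before u := 3*u + x + 4: ((k >= 3*u + x + 2 -> 3*u + x != -10) -> 3*x <= -5) and ((not (k >= 3*u + x + 2 -> 3*u + x != -10)) -> (3*u + 2*x <= 11 and 6*tab[3*u + x + 4] + 3*tab[0] = 6*u + 3*x + 10 and 3*x <= -5))
Answer: WP = ((k >= 3*u + x + 2 -> 3*u + x != -10) -> 3*x <= -5) and ((not (k >= 3*u + x + 2 -> 3*u + x != -10)) -> (3*u + 2*x <= 11 and 6*tab[3*u + x + 4] + 3*tab[0] = 6*u + 3*x + 10 and 3*x <= -5))


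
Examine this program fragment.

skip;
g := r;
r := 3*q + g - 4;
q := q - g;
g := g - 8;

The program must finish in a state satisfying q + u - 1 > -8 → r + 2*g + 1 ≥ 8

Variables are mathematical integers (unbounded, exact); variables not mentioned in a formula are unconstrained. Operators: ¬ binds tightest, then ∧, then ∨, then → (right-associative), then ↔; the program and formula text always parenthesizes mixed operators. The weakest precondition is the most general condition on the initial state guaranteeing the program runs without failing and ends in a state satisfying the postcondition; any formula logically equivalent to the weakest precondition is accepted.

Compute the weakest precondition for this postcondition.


Working backward. After the program, the postcondition q + u - 1 > -8 → r + 2*g + 1 ≥ 8 must hold; in canonical form it is q + u > -7 → 2*g + r ≥ 7.
Before g := g - 8: q + u > -7 → 2*g + r ≥ 23
Before q := q - g: q + u > g - 7 → 2*g + r ≥ 23
Before r := 3*q + g - 4: q + u > g - 7 → 3*g + 3*q ≥ 27
Before g := r: q + u > r - 7 → 3*q + 3*r ≥ 27
Before skip: q + u > r - 7 → 3*q + 3*r ≥ 27
Answer: WP = q + u > r - 7 → 3*q + 3*r ≥ 27


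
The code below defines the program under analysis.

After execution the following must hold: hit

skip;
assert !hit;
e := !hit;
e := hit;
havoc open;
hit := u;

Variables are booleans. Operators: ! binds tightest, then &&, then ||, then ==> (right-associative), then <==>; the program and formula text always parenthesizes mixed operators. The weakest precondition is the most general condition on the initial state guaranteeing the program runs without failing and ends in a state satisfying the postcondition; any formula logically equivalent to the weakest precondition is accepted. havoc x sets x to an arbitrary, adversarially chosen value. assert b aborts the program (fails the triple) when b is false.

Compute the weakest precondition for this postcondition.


Working backward. After the program, hit must hold.
Before hit := u: u
Before havoc open: u
Before e := hit: u
Before e := !hit: u
Before assert !hit: (!hit) && u
Before skip: (!hit) && u
Answer: WP = (!hit) && u


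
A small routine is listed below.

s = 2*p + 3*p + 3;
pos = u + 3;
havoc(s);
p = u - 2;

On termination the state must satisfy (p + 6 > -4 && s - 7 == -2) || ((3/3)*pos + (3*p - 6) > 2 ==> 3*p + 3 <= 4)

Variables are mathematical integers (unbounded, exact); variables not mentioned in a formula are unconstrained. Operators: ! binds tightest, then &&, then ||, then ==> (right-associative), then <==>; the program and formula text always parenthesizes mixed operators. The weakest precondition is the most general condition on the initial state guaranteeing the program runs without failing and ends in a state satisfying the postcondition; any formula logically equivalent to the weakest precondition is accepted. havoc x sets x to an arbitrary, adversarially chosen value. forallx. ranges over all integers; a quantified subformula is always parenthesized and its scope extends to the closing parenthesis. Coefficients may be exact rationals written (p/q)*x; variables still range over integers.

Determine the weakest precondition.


Working backward. After the program, the postcondition (p + 6 > -4 && s - 7 == -2) || ((3/3)*pos + (3*p - 6) > 2 ==> 3*p + 3 <= 4) must hold; in canonical form it is (p > -10 && s == 5) || (3*p + pos > 8 ==> 3*p <= 1).
Before p := u - 2: (u > -8 && s == 5) || (pos + 3*u > 14 ==> 3*u <= 7)
Before havoc s: forall s_1. ((u > -8 && s_1 == 5) || (pos + 3*u > 14 ==> 3*u <= 7))
Before pos := u + 3: forall s_1. ((u > -8 && s_1 == 5) || (4*u > 11 ==> 3*u <= 7))
Before s := 2*p + 3*p + 3: forall s_1. ((u > -8 && s_1 == 5) || (4*u > 11 ==> 3*u <= 7))
Answer: WP = forall s_1. ((u > -8 && s_1 == 5) || (4*u > 11 ==> 3*u <= 7))


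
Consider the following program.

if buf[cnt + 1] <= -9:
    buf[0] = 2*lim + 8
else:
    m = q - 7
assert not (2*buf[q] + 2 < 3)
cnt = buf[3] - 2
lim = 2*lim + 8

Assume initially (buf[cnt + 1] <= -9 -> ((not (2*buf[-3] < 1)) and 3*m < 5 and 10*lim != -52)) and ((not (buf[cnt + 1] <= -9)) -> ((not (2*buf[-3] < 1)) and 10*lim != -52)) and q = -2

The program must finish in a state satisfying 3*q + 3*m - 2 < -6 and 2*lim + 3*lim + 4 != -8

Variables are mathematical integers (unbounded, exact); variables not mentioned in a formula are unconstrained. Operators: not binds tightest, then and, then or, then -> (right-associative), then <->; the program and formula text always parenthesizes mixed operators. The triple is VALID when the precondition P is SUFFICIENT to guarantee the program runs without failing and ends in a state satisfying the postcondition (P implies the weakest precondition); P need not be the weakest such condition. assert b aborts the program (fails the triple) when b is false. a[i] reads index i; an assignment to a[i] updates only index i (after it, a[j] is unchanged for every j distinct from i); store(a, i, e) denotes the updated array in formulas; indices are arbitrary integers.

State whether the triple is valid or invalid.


Working backward. After the program, the postcondition 3*q + 3*m - 2 < -6 and 2*lim + 3*lim + 4 != -8 must hold; in canonical form it is 3*m + 3*q < -4 and 5*lim != -12.
Before lim := 2*lim + 8: 3*m + 3*q < -4 and 10*lim != -52
Before cnt := buf[3] - 2: 3*m + 3*q < -4 and 10*lim != -52
Before assert not (2*buf[q] + 2 < 3): (not (2*buf[q] < 1)) and 3*m + 3*q < -4 and 10*lim != -52
Then branch requires (not (2*store(buf, 0, 2*lim + 8)[q] < 1)) and 3*m + 3*q < -4 and 10*lim != -52; else branch requires (not (2*buf[q] < 1)) and 6*q < 17 and 10*lim != -52.
Before the if: (buf[cnt + 1] <= -9 -> ((not (2*store(buf, 0, 2*lim + 8)[q] < 1)) and 3*m + 3*q < -4 and 10*lim != -52)) and ((not (buf[cnt + 1] <= -9)) -> ((not (2*buf[q] < 1)) and 6*q < 17 and 10*lim != -52))
The weakest precondition is (buf[cnt + 1] <= -9 -> ((not (2*store(buf, 0, 2*lim + 8)[q] < 1)) and 3*m + 3*q < -4 and 10*lim != -52)) and ((not (buf[cnt + 1] <= -9)) -> ((not (2*buf[q] < 1)) and 6*q < 17 and 10*lim != -52)).
Check whether (buf[cnt + 1] <= -9 -> ((not (2*buf[-3] < 1)) and 3*m < 5 and 10*lim != -52)) and ((not (buf[cnt + 1] <= -9)) -> ((not (2*buf[-3] < 1)) and 10*lim != -52)) and q = -2 implies it.
Countermodel: at the initial state buf = {[-3] = 1, [-2] = -15521, [0] = 0, [2] = 0, elsewhere 0}, cnt = 1, lim = 0, m = 0, q = -2, the precondition holds but the weakest precondition fails.
Answer: invalid


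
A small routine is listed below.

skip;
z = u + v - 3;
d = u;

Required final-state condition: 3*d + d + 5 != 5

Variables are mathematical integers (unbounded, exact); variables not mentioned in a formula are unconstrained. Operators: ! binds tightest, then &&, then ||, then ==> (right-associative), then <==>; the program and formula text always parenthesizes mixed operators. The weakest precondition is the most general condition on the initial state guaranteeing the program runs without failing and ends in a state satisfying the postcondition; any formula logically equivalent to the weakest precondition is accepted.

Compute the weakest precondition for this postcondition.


Working backward. After the program, the postcondition 3*d + d + 5 != 5 must hold; in canonical form it is 4*d != 0.
Before d := u: 4*u != 0
Before z := u + v - 3: 4*u != 0
Before skip: 4*u != 0
Answer: WP = 4*u != 0


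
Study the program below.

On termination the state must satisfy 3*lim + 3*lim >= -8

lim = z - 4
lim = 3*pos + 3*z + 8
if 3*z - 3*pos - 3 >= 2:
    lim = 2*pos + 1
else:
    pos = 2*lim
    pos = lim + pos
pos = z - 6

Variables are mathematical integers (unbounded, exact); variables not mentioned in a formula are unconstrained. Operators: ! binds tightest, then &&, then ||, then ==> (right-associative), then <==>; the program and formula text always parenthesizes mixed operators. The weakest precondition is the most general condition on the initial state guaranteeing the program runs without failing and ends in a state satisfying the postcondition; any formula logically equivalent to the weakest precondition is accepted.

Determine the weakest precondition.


Working backward. After the program, the postcondition 3*lim + 3*lim >= -8 must hold; in canonical form it is 6*lim >= -8.
Before pos := z - 6: 6*lim >= -8
Then branch requires 12*pos >= -14; else branch requires 6*lim >= -8.
Before the if: (3*z >= 3*pos + 5 ==> 12*pos >= -14) && ((!(3*z >= 3*pos + 5)) ==> 6*lim >= -8)
Before lim := 3*pos + 3*z + 8: (3*z >= 3*pos + 5 ==> 12*pos >= -14) && ((!(3*z >= 3*pos + 5)) ==> 18*pos + 18*z >= -56)
Before lim := z - 4: (3*z >= 3*pos + 5 ==> 12*pos >= -14) && ((!(3*z >= 3*pos + 5)) ==> 18*pos + 18*z >= -56)
Answer: WP = (3*z >= 3*pos + 5 ==> 12*pos >= -14) && ((!(3*z >= 3*pos + 5)) ==> 18*pos + 18*z >= -56)


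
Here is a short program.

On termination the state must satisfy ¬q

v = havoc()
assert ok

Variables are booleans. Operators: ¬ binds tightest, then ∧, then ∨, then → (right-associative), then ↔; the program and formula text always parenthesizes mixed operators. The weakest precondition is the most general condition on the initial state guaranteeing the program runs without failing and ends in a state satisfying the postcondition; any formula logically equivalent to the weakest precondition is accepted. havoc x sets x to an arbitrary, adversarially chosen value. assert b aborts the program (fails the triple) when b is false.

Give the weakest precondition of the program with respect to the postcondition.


Working backward. After the program, ¬q must hold.
Before assert ok: ok ∧ (¬q)
Before havoc v: ok ∧ (¬q)
Answer: WP = ok ∧ (¬q)


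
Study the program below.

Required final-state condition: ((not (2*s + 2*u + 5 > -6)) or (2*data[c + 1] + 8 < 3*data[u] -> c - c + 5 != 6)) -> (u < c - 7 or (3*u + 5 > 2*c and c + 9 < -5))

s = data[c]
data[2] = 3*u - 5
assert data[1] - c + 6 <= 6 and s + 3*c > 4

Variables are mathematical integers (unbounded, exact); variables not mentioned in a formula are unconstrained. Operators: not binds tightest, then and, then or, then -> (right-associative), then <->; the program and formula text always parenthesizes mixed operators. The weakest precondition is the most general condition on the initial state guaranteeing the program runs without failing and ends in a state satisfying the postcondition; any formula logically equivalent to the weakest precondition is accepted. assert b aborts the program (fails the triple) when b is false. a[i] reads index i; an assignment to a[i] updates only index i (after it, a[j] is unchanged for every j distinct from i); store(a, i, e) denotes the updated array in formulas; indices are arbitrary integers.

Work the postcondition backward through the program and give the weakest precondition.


Working backward. After the program, the postcondition ((not (2*s + 2*u + 5 > -6)) or (2*data[c + 1] + 8 < 3*data[u] -> c - c + 5 != 6)) -> (u < c - 7 or (3*u + 5 > 2*c and c + 9 < -5)) must hold; in canonical form it is u < c - 7 or (3*u > 2*c - 5 and c < -14).
Before assert data[1] - c + 6 <= 6 and s + 3*c > 4: data[1] <= c and 3*c + s > 4 and (u < c - 7 or (3*u > 2*c - 5 and c < -14))
Before data[2] := 3*u - 5: data[1] <= c and 3*c + s > 4 and (u < c - 7 or (3*u > 2*c - 5 and c < -14))
Before s := data[c]: data[1] <= c and data[c] + 3*c > 4 and (u < c - 7 or (3*u > 2*c - 5 and c < -14))
Answer: WP = data[1] <= c and data[c] + 3*c > 4 and (u < c - 7 or (3*u > 2*c - 5 and c < -14))


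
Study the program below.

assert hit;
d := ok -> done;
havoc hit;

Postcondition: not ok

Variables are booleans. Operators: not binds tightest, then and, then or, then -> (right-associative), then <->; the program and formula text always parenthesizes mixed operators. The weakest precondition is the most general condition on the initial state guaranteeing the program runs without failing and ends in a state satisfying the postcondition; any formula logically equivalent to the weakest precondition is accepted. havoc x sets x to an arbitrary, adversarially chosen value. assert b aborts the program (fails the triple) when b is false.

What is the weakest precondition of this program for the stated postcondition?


Working backward. After the program, not ok must hold.
Before havoc hit: not ok
Before d := ok -> done: not ok
Before assert hit: hit and (not ok)
Answer: WP = hit and (not ok)


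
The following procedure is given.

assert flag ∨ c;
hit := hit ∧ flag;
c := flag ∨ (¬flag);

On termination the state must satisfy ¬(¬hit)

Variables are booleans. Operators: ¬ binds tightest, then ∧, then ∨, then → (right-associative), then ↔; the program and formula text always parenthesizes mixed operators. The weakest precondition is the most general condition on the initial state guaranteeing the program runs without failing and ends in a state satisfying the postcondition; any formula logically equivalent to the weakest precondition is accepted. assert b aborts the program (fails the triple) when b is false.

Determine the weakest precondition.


Working backward. After the program, the postcondition ¬(¬hit) must hold; in canonical form it is hit.
Before c := flag ∨ (¬flag): hit
Before hit := hit ∧ flag: hit ∧ flag
Before assert flag ∨ c: (flag ∨ c) ∧ hit ∧ flag
Answer: WP = (flag ∨ c) ∧ hit ∧ flag


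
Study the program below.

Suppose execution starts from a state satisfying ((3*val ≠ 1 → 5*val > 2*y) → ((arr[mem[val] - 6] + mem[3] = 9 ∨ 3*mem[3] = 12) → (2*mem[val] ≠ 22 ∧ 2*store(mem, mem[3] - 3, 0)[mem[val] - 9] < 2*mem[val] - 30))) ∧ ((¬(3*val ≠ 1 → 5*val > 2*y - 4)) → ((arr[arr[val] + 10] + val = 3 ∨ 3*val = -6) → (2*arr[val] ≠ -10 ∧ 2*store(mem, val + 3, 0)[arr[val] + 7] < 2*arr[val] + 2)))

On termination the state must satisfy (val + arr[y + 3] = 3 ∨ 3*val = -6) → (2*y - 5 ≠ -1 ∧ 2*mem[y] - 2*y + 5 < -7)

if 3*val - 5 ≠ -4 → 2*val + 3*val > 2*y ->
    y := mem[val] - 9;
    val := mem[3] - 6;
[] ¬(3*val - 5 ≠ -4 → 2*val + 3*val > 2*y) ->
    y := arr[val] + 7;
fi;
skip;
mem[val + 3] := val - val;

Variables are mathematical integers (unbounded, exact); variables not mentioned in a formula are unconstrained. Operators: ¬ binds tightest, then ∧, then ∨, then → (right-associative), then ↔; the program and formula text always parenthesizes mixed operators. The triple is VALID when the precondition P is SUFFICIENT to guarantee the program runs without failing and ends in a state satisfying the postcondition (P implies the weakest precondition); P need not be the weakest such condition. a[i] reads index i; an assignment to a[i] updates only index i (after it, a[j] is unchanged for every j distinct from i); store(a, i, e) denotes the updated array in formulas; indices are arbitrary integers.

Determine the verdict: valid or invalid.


Working backward. After the program, the postcondition (val + arr[y + 3] = 3 ∨ 3*val = -6) → (2*y - 5 ≠ -1 ∧ 2*mem[y] - 2*y + 5 < -7) must hold; in canonical form it is (arr[y + 3] + val = 3 ∨ 3*val = -6) → (2*y ≠ 4 ∧ 2*mem[y] < 2*y - 12).
Before mem[val + 3] := val - val: (arr[y + 3] + val = 3 ∨ 3*val = -6) → (2*y ≠ 4 ∧ 2*store(mem, val + 3, 0)[y] < 2*y - 12)
Before skip: (arr[y + 3] + val = 3 ∨ 3*val = -6) → (2*y ≠ 4 ∧ 2*store(mem, val + 3, 0)[y] < 2*y - 12)
Then branch requires (arr[mem[val] - 6] + mem[3] = 9 ∨ 3*mem[3] = 12) → (2*mem[val] ≠ 22 ∧ 2*store(mem, mem[3] - 3, 0)[mem[val] - 9] < 2*mem[val] - 30); else branch requires (arr[arr[val] + 10] + val = 3 ∨ 3*val = -6) → (2*arr[val] ≠ -10 ∧ 2*store(mem, val + 3, 0)[arr[val] + 7] < 2*arr[val] + 2).
Before the if: ((3*val ≠ 1 → 5*val > 2*y) → ((arr[mem[val] - 6] + mem[3] = 9 ∨ 3*mem[3] = 12) → (2*mem[val] ≠ 22 ∧ 2*store(mem, mem[3] - 3, 0)[mem[val] - 9] < 2*mem[val] - 30))) ∧ ((¬(3*val ≠ 1 → 5*val > 2*y)) → ((arr[arr[val] + 10] + val = 3 ∨ 3*val = -6) → (2*arr[val] ≠ -10 ∧ 2*store(mem, val + 3, 0)[arr[val] + 7] < 2*arr[val] + 2)))
The weakest precondition is ((3*val ≠ 1 → 5*val > 2*y) → ((arr[mem[val] - 6] + mem[3] = 9 ∨ 3*mem[3] = 12) → (2*mem[val] ≠ 22 ∧ 2*store(mem, mem[3] - 3, 0)[mem[val] - 9] < 2*mem[val] - 30))) ∧ ((¬(3*val ≠ 1 → 5*val > 2*y)) → ((arr[arr[val] + 10] + val = 3 ∨ 3*val = -6) → (2*arr[val] ≠ -10 ∧ 2*store(mem, val + 3, 0)[arr[val] + 7] < 2*arr[val] + 2))).
Check whether ((3*val ≠ 1 → 5*val > 2*y) → ((arr[mem[val] - 6] + mem[3] = 9 ∨ 3*mem[3] = 12) → (2*mem[val] ≠ 22 ∧ 2*store(mem, mem[3] - 3, 0)[mem[val] - 9] < 2*mem[val] - 30))) ∧ ((¬(3*val ≠ 1 → 5*val > 2*y - 4)) → ((arr[arr[val] + 10] + val = 3 ∨ 3*val = -6) → (2*arr[val] ≠ -10 ∧ 2*store(mem, val + 3, 0)[arr[val] + 7] < 2*arr[val] + 2))) implies it.
Countermodel: at the initial state arr = {[-2] = -5, [1] = 9, [2] = 9, [3] = 9, [5] = 9, [8] = 9, elsewhere 9}, mem = {[-2] = 11, [1] = 11, [2] = 11, [3] = 11, [5] = 11, [8] = 11, elsewhere 11}, val = -2, y = -4, the precondition holds but the weakest precondition fails.
Answer: invalid


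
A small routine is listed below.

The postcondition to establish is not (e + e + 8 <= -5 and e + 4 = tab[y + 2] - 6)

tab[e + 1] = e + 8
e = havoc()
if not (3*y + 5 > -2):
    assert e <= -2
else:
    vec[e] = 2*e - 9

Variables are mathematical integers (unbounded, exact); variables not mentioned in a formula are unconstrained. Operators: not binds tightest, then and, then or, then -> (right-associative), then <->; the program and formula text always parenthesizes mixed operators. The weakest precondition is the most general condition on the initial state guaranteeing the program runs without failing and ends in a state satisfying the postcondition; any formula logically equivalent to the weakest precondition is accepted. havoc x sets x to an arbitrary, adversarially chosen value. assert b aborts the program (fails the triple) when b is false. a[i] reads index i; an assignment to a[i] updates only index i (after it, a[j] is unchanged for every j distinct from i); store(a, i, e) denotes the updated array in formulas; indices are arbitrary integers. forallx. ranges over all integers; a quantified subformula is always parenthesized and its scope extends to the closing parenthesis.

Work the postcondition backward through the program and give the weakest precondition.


Working backward. After the program, the postcondition not (e + e + 8 <= -5 and e + 4 = tab[y + 2] - 6) must hold; in canonical form it is not (2*e <= -13 and e = tab[y + 2] - 10).
Then branch requires e <= -2 and (not (2*e <= -13 and e = tab[y + 2] - 10)); else branch requires not (2*e <= -13 and e = tab[y + 2] - 10).
Before the if: ((not (3*y > -7)) -> (e <= -2 and (not (2*e <= -13 and e = tab[y + 2] - 10)))) and (3*y > -7 -> (not (2*e <= -13 and e = tab[y + 2] - 10)))
Before havoc e: forall e_1. (((not (3*y > -7)) -> (e_1 <= -2 and (not (2*e_1 <= -13 and e_1 = tab[y + 2] - 10)))) and (3*y > -7 -> (not (2*e_1 <= -13 and e_1 = tab[y + 2] - 10))))
Before tab[e + 1] := e + 8: forall e_1. (((not (3*y > -7)) -> (e_1 <= -2 and (not (2*e_1 <= -13 and e_1 = store(tab, e + 1, e + 8)[y + 2] - 10)))) and (3*y > -7 -> (not (2*e_1 <= -13 and e_1 = store(tab, e + 1, e + 8)[y + 2] - 10))))
Answer: WP = forall e_1. (((not (3*y > -7)) -> (e_1 <= -2 and (not (2*e_1 <= -13 and e_1 = store(tab, e + 1, e + 8)[y + 2] - 10)))) and (3*y > -7 -> (not (2*e_1 <= -13 and e_1 = store(tab, e + 1, e + 8)[y + 2] - 10))))


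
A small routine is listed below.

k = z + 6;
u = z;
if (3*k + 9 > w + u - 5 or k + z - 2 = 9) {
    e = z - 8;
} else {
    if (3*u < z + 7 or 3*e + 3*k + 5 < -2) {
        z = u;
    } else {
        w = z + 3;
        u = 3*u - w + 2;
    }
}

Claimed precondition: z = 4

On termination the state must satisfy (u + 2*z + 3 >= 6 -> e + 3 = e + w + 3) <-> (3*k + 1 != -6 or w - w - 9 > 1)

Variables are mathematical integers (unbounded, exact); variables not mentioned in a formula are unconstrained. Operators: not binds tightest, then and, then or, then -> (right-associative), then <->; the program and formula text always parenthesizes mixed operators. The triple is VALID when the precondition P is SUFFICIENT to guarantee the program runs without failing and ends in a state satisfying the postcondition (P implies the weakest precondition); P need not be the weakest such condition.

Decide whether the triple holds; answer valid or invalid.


Working backward. After the program, the postcondition (u + 2*z + 3 >= 6 -> e + 3 = e + w + 3) <-> (3*k + 1 != -6 or w - w - 9 > 1) must hold; in canonical form it is (u + 2*z >= 3 -> w = 0) <-> 3*k != -7.
Then branch requires (u + 2*z >= 3 -> w = 0) <-> 3*k != -7; else branch requires ((3*u < z + 7 or 3*e + 3*k < -7) -> ((3*u >= 3 -> w = 0) <-> 3*k != -7)) and ((not (3*u < z + 7 or 3*e + 3*k < -7)) -> ((3*u + z >= 4 -> z = -3) <-> 3*k != -7)).
Before the if: ((3*k > u + w - 14 or k + z = 11) -> ((u + 2*z >= 3 -> w = 0) <-> 3*k != -7)) and ((not (3*k > u + w - 14 or k + z = 11)) -> (((3*u < z + 7 or 3*e + 3*k < -7) -> ((3*u >= 3 -> w = 0) <-> 3*k != -7)) and ((not (3*u < z + 7 or 3*e + 3*k < -7)) -> ((3*u + z >= 4 -> z = -3) <-> 3*k != -7))))
Before u := z: ((3*k > w + z - 14 or k + z = 11) -> ((3*z >= 3 -> w = 0) <-> 3*k != -7)) and ((not (3*k > w + z - 14 or k + z = 11)) -> (((2*z < 7 or 3*e + 3*k < -7) -> ((3*z >= 3 -> w = 0) <-> 3*k != -7)) and ((not (2*z < 7 or 3*e + 3*k < -7)) -> ((4*z >= 4 -> z = -3) <-> 3*k != -7))))
Before k := z + 6: ((2*z > w - 32 or 2*z = 5) -> ((3*z >= 3 -> w = 0) <-> 3*z != -25)) and ((not (2*z > w - 32 or 2*z = 5)) -> (((2*z < 7 or 3*e + 3*z < -25) -> ((3*z >= 3 -> w = 0) <-> 3*z != -25)) and ((not (2*z < 7 or 3*e + 3*z < -25)) -> ((4*z >= 4 -> z = -3) <-> 3*z != -25))))
The weakest precondition is ((2*z > w - 32 or 2*z = 5) -> ((3*z >= 3 -> w = 0) <-> 3*z != -25)) and ((not (2*z > w - 32 or 2*z = 5)) -> (((2*z < 7 or 3*e + 3*z < -25) -> ((3*z >= 3 -> w = 0) <-> 3*z != -25)) and ((not (2*z < 7 or 3*e + 3*z < -25)) -> ((4*z >= 4 -> z = -3) <-> 3*z != -25)))).
Check whether z = 4 implies it.
Countermodel: at the initial state e = -13, w = -1, z = 4, the precondition holds but the weakest precondition fails.
Answer: invalid


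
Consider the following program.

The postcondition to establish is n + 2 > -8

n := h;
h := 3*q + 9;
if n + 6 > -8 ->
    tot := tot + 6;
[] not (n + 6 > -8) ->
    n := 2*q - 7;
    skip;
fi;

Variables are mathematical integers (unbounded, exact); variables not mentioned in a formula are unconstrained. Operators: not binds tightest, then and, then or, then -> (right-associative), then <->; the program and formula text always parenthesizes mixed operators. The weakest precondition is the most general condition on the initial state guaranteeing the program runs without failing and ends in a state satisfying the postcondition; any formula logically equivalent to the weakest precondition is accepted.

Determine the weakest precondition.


Working backward. After the program, the postcondition n + 2 > -8 must hold; in canonical form it is n > -10.
Then branch requires n > -10; else branch requires 2*q > -3.
Before the if: (n > -14 -> n > -10) and ((not (n > -14)) -> 2*q > -3)
Before h := 3*q + 9: (n > -14 -> n > -10) and ((not (n > -14)) -> 2*q > -3)
Before n := h: (h > -14 -> h > -10) and ((not (h > -14)) -> 2*q > -3)
Answer: WP = (h > -14 -> h > -10) and ((not (h > -14)) -> 2*q > -3)


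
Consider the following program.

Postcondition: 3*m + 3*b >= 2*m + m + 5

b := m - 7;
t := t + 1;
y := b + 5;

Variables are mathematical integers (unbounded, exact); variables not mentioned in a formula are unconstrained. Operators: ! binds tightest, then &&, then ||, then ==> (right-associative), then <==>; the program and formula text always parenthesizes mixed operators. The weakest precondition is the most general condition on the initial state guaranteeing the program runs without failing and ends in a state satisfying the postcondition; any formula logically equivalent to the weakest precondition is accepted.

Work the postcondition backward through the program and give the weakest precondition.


Working backward. After the program, the postcondition 3*m + 3*b >= 2*m + m + 5 must hold; in canonical form it is 3*b >= 5.
Before y := b + 5: 3*b >= 5
Before t := t + 1: 3*b >= 5
Before b := m - 7: 3*m >= 26
Answer: WP = 3*m >= 26


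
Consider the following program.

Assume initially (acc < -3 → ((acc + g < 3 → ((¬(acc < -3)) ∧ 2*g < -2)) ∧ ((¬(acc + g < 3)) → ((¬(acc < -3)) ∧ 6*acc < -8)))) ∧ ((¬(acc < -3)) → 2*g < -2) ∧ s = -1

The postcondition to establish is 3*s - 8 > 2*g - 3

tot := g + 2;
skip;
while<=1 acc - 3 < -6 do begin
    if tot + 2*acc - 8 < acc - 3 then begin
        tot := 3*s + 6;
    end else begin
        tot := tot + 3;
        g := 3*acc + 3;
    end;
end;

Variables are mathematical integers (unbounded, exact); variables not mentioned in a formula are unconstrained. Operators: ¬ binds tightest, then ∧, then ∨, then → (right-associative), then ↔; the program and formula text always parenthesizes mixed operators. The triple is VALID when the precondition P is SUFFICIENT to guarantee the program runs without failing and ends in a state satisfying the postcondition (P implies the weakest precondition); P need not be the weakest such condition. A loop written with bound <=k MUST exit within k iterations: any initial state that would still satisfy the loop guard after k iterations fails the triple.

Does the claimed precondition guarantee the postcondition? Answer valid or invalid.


Working backward. After the program, the postcondition 3*s - 8 > 2*g - 3 must hold; in canonical form it is 3*s > 2*g + 5.
Before the loop (bound <=1), unroll the exhaustion recursion (WP_0 = exit-now case; WP_j = one more guarded iteration, up to j = 1):
  WP_0: (¬(acc < -3)) ∧ 3*s > 2*g + 5
  WP_1: (acc < -3 → ((acc + tot < 5 → ((¬(acc < -3)) ∧ 3*s > 2*g + 5)) ∧ ((¬(acc + tot < 5)) → ((¬(acc < -3)) ∧ 3*s > 6*acc + 11)))) ∧ ((¬(acc < -3)) → 3*s > 2*g + 5)
So before the loop: (acc < -3 → ((acc + tot < 5 → ((¬(acc < -3)) ∧ 3*s > 2*g + 5)) ∧ ((¬(acc + tot < 5)) → ((¬(acc < -3)) ∧ 3*s > 6*acc + 11)))) ∧ ((¬(acc < -3)) → 3*s > 2*g + 5)
Before skip: (acc < -3 → ((acc + tot < 5 → ((¬(acc < -3)) ∧ 3*s > 2*g + 5)) ∧ ((¬(acc + tot < 5)) → ((¬(acc < -3)) ∧ 3*s > 6*acc + 11)))) ∧ ((¬(acc < -3)) → 3*s > 2*g + 5)
Before tot := g + 2: (acc < -3 → ((acc + g < 3 → ((¬(acc < -3)) ∧ 3*s > 2*g + 5)) ∧ ((¬(acc + g < 3)) → ((¬(acc < -3)) ∧ 3*s > 6*acc + 11)))) ∧ ((¬(acc < -3)) → 3*s > 2*g + 5)
The weakest precondition is (acc < -3 → ((acc + g < 3 → ((¬(acc < -3)) ∧ 3*s > 2*g + 5)) ∧ ((¬(acc + g < 3)) → ((¬(acc < -3)) ∧ 3*s > 6*acc + 11)))) ∧ ((¬(acc < -3)) → 3*s > 2*g + 5).
Check whether (acc < -3 → ((acc + g < 3 → ((¬(acc < -3)) ∧ 2*g < -2)) ∧ ((¬(acc + g < 3)) → ((¬(acc < -3)) ∧ 6*acc < -8)))) ∧ ((¬(acc < -3)) → 2*g < -2) ∧ s = -1 implies it.
Countermodel: at the initial state acc = -3, g = -4, s = -1, the precondition holds but the weakest precondition fails.
Answer: invalid


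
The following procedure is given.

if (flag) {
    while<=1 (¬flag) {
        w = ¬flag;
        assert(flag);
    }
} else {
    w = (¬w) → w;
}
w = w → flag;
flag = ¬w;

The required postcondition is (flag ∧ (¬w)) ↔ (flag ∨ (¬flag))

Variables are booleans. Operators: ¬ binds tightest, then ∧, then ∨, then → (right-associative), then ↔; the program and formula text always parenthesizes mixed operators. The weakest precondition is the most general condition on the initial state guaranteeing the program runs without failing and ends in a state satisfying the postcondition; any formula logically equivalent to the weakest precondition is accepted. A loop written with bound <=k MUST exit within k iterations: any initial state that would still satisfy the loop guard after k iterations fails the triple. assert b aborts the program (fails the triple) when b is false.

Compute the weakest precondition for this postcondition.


Working backward. After the program, the postcondition (flag ∧ (¬w)) ↔ (flag ∨ (¬flag)) must hold; in canonical form it is flag ∧ (¬w).
Before flag := ¬w: ¬w
Before w := w → flag: ¬(w → flag)
Then branch requires ((¬flag) → (flag ∧ (¬((¬flag) → flag)))) ∧ (flag → (¬(w → flag))); else branch requires ¬(((¬w) → w) → flag).
Before the if: (flag → (((¬flag) → (flag ∧ (¬((¬flag) → flag)))) ∧ (flag → (¬(w → flag))))) ∧ ((¬flag) → (¬(((¬w) → w) → flag)))
Answer: WP = (flag → (((¬flag) → (flag ∧ (¬((¬flag) → flag)))) ∧ (flag → (¬(w → flag))))) ∧ ((¬flag) → (¬(((¬w) → w) → flag)))


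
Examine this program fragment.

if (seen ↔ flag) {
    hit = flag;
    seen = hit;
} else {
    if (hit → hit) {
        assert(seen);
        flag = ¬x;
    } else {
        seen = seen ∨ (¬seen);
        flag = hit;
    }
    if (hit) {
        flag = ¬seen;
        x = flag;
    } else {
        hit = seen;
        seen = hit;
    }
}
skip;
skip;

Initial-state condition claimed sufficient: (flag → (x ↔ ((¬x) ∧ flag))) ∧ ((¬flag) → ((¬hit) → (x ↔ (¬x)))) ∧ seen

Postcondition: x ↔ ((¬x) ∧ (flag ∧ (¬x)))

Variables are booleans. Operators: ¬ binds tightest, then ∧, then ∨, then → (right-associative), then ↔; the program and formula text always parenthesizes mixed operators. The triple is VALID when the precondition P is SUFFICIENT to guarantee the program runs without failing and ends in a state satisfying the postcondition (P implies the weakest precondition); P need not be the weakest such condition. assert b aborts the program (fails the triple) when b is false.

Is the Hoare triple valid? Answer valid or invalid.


Working backward. After the program, the postcondition x ↔ ((¬x) ∧ (flag ∧ (¬x))) must hold; in canonical form it is x ↔ ((¬x) ∧ flag).
Before skip: x ↔ ((¬x) ∧ flag)
Before skip: x ↔ ((¬x) ∧ flag)
Then branch requires x ↔ ((¬x) ∧ flag); else branch requires seen ∧ (hit → seen) ∧ ((¬hit) → (x ↔ (¬x))).
Before the if: ((seen ↔ flag) → (x ↔ ((¬x) ∧ flag))) ∧ ((¬(seen ↔ flag)) → (seen ∧ (hit → seen) ∧ ((¬hit) → (x ↔ (¬x)))))
The weakest precondition is ((seen ↔ flag) → (x ↔ ((¬x) ∧ flag))) ∧ ((¬(seen ↔ flag)) → (seen ∧ (hit → seen) ∧ ((¬hit) → (x ↔ (¬x))))).
Check whether (flag → (x ↔ ((¬x) ∧ flag))) ∧ ((¬flag) → ((¬hit) → (x ↔ (¬x)))) ∧ seen implies it.
Every state satisfying the precondition satisfies the weakest precondition: the implication holds.
Answer: valid
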